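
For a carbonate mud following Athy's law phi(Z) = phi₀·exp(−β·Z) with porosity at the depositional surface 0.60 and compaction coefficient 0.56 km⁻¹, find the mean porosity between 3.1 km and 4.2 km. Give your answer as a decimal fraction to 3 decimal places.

⟨phi⟩ = (1/(Z₂−Z₁)) ∫ phi₀ e^(−βZ) dZ = phi₀·(e^(−β·Z₁) − e^(−β·Z₂)) / (β·(Z₂−Z₁))
e^(−0.56×3.1) = 0.1762; e^(−0.56×4.2) = 0.0952
⟨phi⟩ = 0.6 × (0.1762 − 0.0952) / (0.56 × 1.1) = 0.6 × 0.1316 = 0.0789

0.079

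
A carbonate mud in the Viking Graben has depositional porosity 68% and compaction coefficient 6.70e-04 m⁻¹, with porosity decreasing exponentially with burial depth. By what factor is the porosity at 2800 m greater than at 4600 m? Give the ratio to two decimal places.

Working in km (1 km = 1000 m; k in km⁻¹ = k in m⁻¹ × 1000):
phi(Z₁)/phi(Z₂) = e^(−k·Z₁)/e^(−k·Z₂) = e^{k(Z₂−Z₁)}
= exp(0.67 × 1.8) = exp(1.206) = 3.3401

3.34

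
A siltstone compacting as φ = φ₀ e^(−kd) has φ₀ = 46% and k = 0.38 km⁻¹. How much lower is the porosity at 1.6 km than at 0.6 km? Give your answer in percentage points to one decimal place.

φ(0.6) = 0.46·e^(−0.38×0.6) = 0.3662
φ(1.6) = 0.46·e^(−0.38×1.6) = 0.2504
Δφ = 0.3662 − 0.2504 = 0.1158

11.6 percentage points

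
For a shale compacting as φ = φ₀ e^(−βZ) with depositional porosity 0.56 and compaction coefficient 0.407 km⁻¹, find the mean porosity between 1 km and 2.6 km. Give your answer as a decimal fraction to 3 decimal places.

0.274

⟨φ⟩ = (1/(Z₂−Z₁)) ∫ φ₀ e^(−βZ) dZ = φ₀·(e^(−β·Z₁) − e^(−β·Z₂)) / (β·(Z₂−Z₁))
e^(−0.407×1) = 0.6656; e^(−0.407×2.6) = 0.3471
⟨φ⟩ = 0.56 × (0.6656 − 0.3471) / (0.407 × 1.6) = 0.56 × 0.4892 = 0.2739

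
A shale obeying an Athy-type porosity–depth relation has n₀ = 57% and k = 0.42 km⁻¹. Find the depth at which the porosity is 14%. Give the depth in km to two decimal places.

Invert Athy's law: Z = ln(n₀/n) / k
Z = ln(0.57/0.14) / 0.42 = ln(4.071) / 0.42 = 1.4040 / 0.42 = 3.343 km

3.34 km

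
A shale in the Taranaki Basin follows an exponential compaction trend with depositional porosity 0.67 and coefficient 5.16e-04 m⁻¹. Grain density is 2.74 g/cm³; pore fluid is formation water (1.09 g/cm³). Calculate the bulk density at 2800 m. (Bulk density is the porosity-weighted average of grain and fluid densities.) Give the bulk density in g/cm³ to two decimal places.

Working in km (1 km = 1000 m; c in km⁻¹ = c in m⁻¹ × 1000):
Porosity at depth: φ = 0.67·exp(−0.516×2.8) = 0.67×0.2358 = 0.1580
Bulk density: ρ_b = (1−φ)ρ_g + φ·ρ_f = 0.8420×2.74 + 0.1580×1.09
       = 2.307 + 0.172 = 2.479 g/cm³

2.48 g/cm³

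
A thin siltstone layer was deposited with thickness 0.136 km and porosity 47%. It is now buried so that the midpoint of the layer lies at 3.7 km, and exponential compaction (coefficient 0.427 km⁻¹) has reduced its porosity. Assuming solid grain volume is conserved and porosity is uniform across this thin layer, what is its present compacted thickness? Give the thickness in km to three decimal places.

Porosity at 3.7 km: n = 0.47·exp(−0.427×3.7) = 0.0968
Solid-volume conservation: h(1−n) = h₀(1−n₀) ⇒ h = h₀·(1−n₀)/(1−n)
h = 0.136 × (1 − 0.47)/(1 − 0.0968) = 0.136 × 0.5868 = 0.0798 km

0.080 km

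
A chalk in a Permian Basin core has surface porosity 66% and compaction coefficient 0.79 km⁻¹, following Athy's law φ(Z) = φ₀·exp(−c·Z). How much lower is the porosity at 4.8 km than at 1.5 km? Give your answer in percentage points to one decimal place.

φ(1.5) = 0.66·e^(−0.79×1.5) = 0.2018
φ(4.8) = 0.66·e^(−0.79×4.8) = 0.0149
Δφ = 0.2018 − 0.0149 = 0.1869

18.7 percentage points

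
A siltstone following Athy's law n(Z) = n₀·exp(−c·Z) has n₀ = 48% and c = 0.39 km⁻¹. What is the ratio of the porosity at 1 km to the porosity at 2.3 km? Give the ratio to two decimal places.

1.66

n(Z₁)/n(Z₂) = e^(−c·Z₁)/e^(−c·Z₂) = e^{c(Z₂−Z₁)}
= exp(0.39 × 1.3) = exp(0.507) = 1.6603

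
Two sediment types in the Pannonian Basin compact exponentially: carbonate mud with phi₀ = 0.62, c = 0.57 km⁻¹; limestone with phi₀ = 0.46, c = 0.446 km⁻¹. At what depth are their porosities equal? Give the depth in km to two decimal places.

2.41 km

Set phi₀ₐ e^(−cₐz) = phi₀ᵦ e^(−cᵦz) ⇒ ln(phi₀ₐ/phi₀ᵦ) = (cₐ − cᵦ)·z
z = ln(0.62/0.46) / (0.57 − 0.446) = 0.2985 / 0.124 = 2.407 km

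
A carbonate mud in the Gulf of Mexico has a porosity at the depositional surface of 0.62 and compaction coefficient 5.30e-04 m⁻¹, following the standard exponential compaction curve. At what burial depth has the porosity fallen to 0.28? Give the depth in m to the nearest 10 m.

Working in km (1 km = 1000 m; β in km⁻¹ = β in m⁻¹ × 1000):
Invert Athy's law: Z = ln(n₀/n) / β
Z = ln(0.62/0.28) / 0.53 = ln(2.214) / 0.53 = 0.7949 / 0.53 = 1.500 km

1500 m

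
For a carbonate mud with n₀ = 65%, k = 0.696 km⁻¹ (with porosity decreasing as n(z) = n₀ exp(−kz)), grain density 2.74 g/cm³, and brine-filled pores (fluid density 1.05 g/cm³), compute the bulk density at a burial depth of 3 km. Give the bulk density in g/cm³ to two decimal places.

2.60 g/cm³

Porosity at depth: n = 0.65·exp(−0.696×3) = 0.65×0.1239 = 0.0806
Bulk density: ρ_b = (1−n)ρ_g + n·ρ_f = 0.9194×2.74 + 0.0806×1.05
       = 2.519 + 0.085 = 2.604 g/cm³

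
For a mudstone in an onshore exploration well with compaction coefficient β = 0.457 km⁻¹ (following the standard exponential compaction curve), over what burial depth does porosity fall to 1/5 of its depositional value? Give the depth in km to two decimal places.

3.52 km

phi/phi₀ = 1/5 ⇒ exp(−β·d) = 1/5 ⇒ d = ln(5) / β
d = 1.6094 / 0.457 = 3.522 km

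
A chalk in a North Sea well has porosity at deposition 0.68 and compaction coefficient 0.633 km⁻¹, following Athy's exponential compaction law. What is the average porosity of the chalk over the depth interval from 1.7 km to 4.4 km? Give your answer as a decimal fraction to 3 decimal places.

⟨n⟩ = (1/(d₂−d₁)) ∫ n₀ e^(−kd) dd = n₀·(e^(−k·d₁) − e^(−k·d₂)) / (k·(d₂−d₁))
e^(−0.633×1.7) = 0.3409; e^(−0.633×4.4) = 0.0617
⟨n⟩ = 0.68 × (0.3409 − 0.0617) / (0.633 × 2.7) = 0.68 × 0.1634 = 0.1111

0.111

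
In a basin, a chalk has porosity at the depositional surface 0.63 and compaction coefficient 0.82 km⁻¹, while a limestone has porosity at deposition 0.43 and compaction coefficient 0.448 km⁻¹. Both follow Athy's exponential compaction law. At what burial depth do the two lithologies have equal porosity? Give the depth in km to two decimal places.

Set φ₀ₐ e^(−βₐZ) = φ₀ᵦ e^(−βᵦZ) ⇒ ln(φ₀ₐ/φ₀ᵦ) = (βₐ − βᵦ)·Z
Z = ln(0.63/0.43) / (0.82 − 0.448) = 0.3819 / 0.372 = 1.027 km

1.03 km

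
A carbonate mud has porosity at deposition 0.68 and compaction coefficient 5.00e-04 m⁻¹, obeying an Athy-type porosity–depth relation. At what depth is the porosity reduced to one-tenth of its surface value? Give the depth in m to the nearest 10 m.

4610 m

Working in km (1 km = 1000 m; β in km⁻¹ = β in m⁻¹ × 1000):
n/n₀ = 1/10 ⇒ exp(−β·Z) = 1/10 ⇒ Z = ln(10) / β
Z = 2.3026 / 0.5 = 4.605 km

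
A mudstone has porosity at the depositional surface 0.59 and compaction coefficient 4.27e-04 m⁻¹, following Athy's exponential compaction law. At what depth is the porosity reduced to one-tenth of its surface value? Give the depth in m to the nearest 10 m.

Working in km (1 km = 1000 m; k in km⁻¹ = k in m⁻¹ × 1000):
φ/φ₀ = 1/10 ⇒ exp(−k·Z) = 1/10 ⇒ Z = ln(10) / k
Z = 2.3026 / 0.427 = 5.392 km

5390 m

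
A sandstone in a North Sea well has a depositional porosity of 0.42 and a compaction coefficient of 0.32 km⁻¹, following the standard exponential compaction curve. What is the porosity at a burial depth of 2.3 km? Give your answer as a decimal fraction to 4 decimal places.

n = n₀·exp(−k·z) = 0.42 × exp(−0.32 × 2.3) = 0.42 × exp(−0.736)
  = 0.42 × 0.4790 = 0.2012

0.2012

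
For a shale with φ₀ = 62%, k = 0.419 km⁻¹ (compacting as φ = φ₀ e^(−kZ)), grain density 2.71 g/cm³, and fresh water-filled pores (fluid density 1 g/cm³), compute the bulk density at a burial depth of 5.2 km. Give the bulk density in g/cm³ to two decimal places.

2.59 g/cm³

Porosity at depth: φ = 0.62·exp(−0.419×5.2) = 0.62×0.1132 = 0.0702
Bulk density: ρ_b = (1−φ)ρ_g + φ·ρ_f = 0.9298×2.71 + 0.0702×1
       = 2.520 + 0.070 = 2.590 g/cm³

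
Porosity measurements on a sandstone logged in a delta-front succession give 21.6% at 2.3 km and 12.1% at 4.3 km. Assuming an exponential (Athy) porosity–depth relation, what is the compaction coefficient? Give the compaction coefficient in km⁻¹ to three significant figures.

Athy: phi(z) = phi₀ e^(−kz) ⇒ phi₁/phi₂ = e^{k(z₂−z₁)} ⇒ k = ln(phi₁/phi₂)/(z₂−z₁)
k = ln(0.216/0.121) / (4.3 − 2.3) = ln(1.785) / 2 = 0.5795 / 2 = 0.2897 km⁻¹

0.290 km⁻¹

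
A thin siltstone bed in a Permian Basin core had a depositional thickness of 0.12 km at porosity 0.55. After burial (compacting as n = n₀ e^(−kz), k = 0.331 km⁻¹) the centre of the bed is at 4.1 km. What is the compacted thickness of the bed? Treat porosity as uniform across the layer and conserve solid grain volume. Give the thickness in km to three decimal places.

0.063 km

Porosity at 4.1 km: n = 0.55·exp(−0.331×4.1) = 0.1416
Solid-volume conservation: h(1−n) = h₀(1−n₀) ⇒ h = h₀·(1−n₀)/(1−n)
h = 0.12 × (1 − 0.55)/(1 − 0.1416) = 0.12 × 0.5242 = 0.0629 km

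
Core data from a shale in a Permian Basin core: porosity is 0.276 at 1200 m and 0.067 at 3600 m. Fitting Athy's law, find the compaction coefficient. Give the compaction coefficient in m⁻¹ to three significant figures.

Working in km (1 km = 1000 m; c in km⁻¹ = c in m⁻¹ × 1000):
Athy: n(z) = n₀ e^(−cz) ⇒ n₁/n₂ = e^{c(z₂−z₁)} ⇒ c = ln(n₁/n₂)/(z₂−z₁)
c = ln(0.276/0.067) / (3.6 − 1.2) = ln(4.119) / 2.4 = 1.4157 / 2.4 = 0.5899 km⁻¹

0.000590 m⁻¹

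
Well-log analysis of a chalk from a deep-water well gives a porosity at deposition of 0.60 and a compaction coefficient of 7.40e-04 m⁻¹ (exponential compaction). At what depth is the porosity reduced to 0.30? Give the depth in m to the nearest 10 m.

940 m

Working in km (1 km = 1000 m; k in km⁻¹ = k in m⁻¹ × 1000):
Invert Athy's law: z = ln(phi₀/phi) / k
z = ln(0.6/0.3) / 0.74 = ln(2) / 0.74 = 0.6931 / 0.74 = 0.937 km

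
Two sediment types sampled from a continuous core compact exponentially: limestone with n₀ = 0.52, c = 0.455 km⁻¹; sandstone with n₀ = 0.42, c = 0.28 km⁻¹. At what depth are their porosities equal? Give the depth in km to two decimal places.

1.22 km

Set n₀ₐ e^(−cₐd) = n₀ᵦ e^(−cᵦd) ⇒ ln(n₀ₐ/n₀ᵦ) = (cₐ − cᵦ)·d
d = ln(0.52/0.42) / (0.455 − 0.28) = 0.2136 / 0.175 = 1.220 km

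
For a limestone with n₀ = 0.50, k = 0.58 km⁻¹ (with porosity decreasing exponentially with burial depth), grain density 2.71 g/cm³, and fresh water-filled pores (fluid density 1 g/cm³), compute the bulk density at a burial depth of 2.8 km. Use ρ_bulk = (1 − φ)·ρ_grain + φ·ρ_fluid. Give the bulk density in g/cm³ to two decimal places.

2.54 g/cm³

Porosity at depth: n = 0.5·exp(−0.58×2.8) = 0.5×0.1971 = 0.0986
Bulk density: ρ_b = (1−n)ρ_g + n·ρ_f = 0.9014×2.71 + 0.0986×1
       = 2.443 + 0.099 = 2.541 g/cm³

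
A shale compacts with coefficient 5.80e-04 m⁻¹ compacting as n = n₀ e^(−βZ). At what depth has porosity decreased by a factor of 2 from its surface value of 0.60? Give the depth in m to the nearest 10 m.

1200 m

Working in km (1 km = 1000 m; β in km⁻¹ = β in m⁻¹ × 1000):
n/n₀ = 1/2 ⇒ exp(−β·Z) = 1/2 ⇒ Z = ln(2) / β
Z = 0.6931 / 0.58 = 1.195 km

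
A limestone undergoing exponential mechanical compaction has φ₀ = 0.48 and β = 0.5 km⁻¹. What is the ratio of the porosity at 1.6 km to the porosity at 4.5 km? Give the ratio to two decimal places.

4.26

φ(z₁)/φ(z₂) = e^(−β·z₁)/e^(−β·z₂) = e^{β(z₂−z₁)}
= exp(0.5 × 2.9) = exp(1.45) = 4.2631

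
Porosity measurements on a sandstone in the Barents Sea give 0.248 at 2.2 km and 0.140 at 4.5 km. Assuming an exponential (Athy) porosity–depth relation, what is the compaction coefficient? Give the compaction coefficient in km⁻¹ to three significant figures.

Athy: phi(d) = phi₀ e^(−βd) ⇒ phi₁/phi₂ = e^{β(d₂−d₁)} ⇒ β = ln(phi₁/phi₂)/(d₂−d₁)
β = ln(0.248/0.14) / (4.5 − 2.2) = ln(1.771) / 2.3 = 0.5718 / 2.3 = 0.2486 km⁻¹

0.249 km⁻¹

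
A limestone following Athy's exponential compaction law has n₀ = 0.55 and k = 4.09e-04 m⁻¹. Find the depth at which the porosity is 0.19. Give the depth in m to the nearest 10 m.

Working in km (1 km = 1000 m; k in km⁻¹ = k in m⁻¹ × 1000):
Invert Athy's law: z = ln(n₀/n) / k
z = ln(0.55/0.19) / 0.409 = ln(2.895) / 0.409 = 1.0629 / 0.409 = 2.599 km

2600 m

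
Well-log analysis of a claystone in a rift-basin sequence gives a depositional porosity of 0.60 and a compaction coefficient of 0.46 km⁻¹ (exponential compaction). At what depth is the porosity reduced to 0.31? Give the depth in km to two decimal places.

1.44 km

Invert Athy's law: Z = ln(φ₀/φ) / β
Z = ln(0.6/0.31) / 0.46 = ln(1.935) / 0.46 = 0.6604 / 0.46 = 1.436 km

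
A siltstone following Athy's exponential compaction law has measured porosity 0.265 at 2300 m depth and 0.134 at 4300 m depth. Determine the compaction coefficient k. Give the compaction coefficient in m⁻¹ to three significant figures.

Working in km (1 km = 1000 m; k in km⁻¹ = k in m⁻¹ × 1000):
Athy: n(Z) = n₀ e^(−kZ) ⇒ n₁/n₂ = e^{k(Z₂−Z₁)} ⇒ k = ln(n₁/n₂)/(Z₂−Z₁)
k = ln(0.265/0.134) / (4.3 − 2.3) = ln(1.978) / 2 = 0.6819 / 2 = 0.3409 km⁻¹

0.000341 m⁻¹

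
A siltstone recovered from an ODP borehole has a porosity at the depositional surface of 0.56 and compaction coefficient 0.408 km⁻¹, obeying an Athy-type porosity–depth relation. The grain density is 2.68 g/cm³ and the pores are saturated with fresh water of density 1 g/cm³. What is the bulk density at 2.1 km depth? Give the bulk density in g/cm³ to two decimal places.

2.28 g/cm³

Porosity at depth: φ = 0.56·exp(−0.408×2.1) = 0.56×0.4245 = 0.2377
Bulk density: ρ_b = (1−φ)ρ_g + φ·ρ_f = 0.7623×2.68 + 0.2377×1
       = 2.043 + 0.238 = 2.281 g/cm³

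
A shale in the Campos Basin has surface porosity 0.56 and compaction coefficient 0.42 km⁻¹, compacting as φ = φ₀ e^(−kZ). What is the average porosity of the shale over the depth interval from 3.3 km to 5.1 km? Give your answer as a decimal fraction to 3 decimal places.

⟨φ⟩ = (1/(Z₂−Z₁)) ∫ φ₀ e^(−kZ) dZ = φ₀·(e^(−k·Z₁) − e^(−k·Z₂)) / (k·(Z₂−Z₁))
e^(−0.42×3.3) = 0.2501; e^(−0.42×5.1) = 0.1174
⟨φ⟩ = 0.56 × (0.2501 − 0.1174) / (0.42 × 1.8) = 0.56 × 0.1755 = 0.0983

0.098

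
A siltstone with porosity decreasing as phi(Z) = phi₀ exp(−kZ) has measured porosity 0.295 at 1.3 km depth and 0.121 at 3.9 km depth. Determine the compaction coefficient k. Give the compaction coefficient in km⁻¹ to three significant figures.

0.343 km⁻¹

Athy: phi(Z) = phi₀ e^(−kZ) ⇒ phi₁/phi₂ = e^{k(Z₂−Z₁)} ⇒ k = ln(phi₁/phi₂)/(Z₂−Z₁)
k = ln(0.295/0.121) / (3.9 − 1.3) = ln(2.438) / 2.6 = 0.8912 / 2.6 = 0.3428 km⁻¹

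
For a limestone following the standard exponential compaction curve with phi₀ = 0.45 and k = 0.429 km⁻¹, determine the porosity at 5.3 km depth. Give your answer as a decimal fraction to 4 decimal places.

phi = phi₀·exp(−k·Z) = 0.45 × exp(−0.429 × 5.3) = 0.45 × exp(−2.274)
  = 0.45 × 0.1029 = 0.0463

0.0463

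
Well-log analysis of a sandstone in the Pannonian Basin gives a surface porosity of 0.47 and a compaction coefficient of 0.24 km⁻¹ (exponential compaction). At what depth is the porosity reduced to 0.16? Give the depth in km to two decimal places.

Invert Athy's law: z = ln(phi₀/phi) / c
z = ln(0.47/0.16) / 0.24 = ln(2.937) / 0.24 = 1.0776 / 0.24 = 4.490 km

4.49 km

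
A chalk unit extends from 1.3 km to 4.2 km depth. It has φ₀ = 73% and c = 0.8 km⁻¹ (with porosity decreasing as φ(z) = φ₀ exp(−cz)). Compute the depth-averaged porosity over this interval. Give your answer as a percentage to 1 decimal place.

⟨φ⟩ = (1/(z₂−z₁)) ∫ φ₀ e^(−cz) dz = φ₀·(e^(−c·z₁) − e^(−c·z₂)) / (c·(z₂−z₁))
e^(−0.8×1.3) = 0.3535; e^(−0.8×4.2) = 0.0347
⟨φ⟩ = 0.73 × (0.3535 − 0.0347) / (0.8 × 2.9) = 0.73 × 0.1374 = 0.1003

10.0%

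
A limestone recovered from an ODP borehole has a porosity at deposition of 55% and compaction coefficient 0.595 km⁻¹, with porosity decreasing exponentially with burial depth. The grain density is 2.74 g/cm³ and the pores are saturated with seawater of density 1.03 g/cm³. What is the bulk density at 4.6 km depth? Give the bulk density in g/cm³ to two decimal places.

Porosity at depth: φ = 0.55·exp(−0.595×4.6) = 0.55×0.0648 = 0.0356
Bulk density: ρ_b = (1−φ)ρ_g + φ·ρ_f = 0.9644×2.74 + 0.0356×1.03
       = 2.642 + 0.037 = 2.679 g/cm³

2.68 g/cm³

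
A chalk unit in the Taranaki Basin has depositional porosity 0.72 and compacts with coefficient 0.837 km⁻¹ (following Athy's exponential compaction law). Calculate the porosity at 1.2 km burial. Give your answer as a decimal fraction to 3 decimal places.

0.264

φ = φ₀·exp(−k·z) = 0.72 × exp(−0.837 × 1.2) = 0.72 × exp(−1.004)
  = 0.72 × 0.3663 = 0.2637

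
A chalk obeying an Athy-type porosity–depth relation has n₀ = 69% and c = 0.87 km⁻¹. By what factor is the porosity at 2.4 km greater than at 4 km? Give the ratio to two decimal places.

4.02

n(z₁)/n(z₂) = e^(−c·z₁)/e^(−c·z₂) = e^{c(z₂−z₁)}
= exp(0.87 × 1.6) = exp(1.392) = 4.0229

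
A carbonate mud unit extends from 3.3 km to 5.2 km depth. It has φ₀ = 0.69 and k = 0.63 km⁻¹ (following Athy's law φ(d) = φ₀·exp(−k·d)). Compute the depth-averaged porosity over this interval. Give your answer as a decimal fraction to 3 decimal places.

⟨φ⟩ = (1/(d₂−d₁)) ∫ φ₀ e^(−kd) dd = φ₀·(e^(−k·d₁) − e^(−k·d₂)) / (k·(d₂−d₁))
e^(−0.63×3.3) = 0.1251; e^(−0.63×5.2) = 0.0378
⟨φ⟩ = 0.69 × (0.1251 − 0.0378) / (0.63 × 1.9) = 0.69 × 0.0729 = 0.0503

0.050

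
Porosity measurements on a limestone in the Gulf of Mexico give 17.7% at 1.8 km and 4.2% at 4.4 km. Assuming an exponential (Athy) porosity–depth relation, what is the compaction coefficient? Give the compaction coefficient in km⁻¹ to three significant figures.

0.553 km⁻¹

Athy: n(d) = n₀ e^(−kd) ⇒ n₁/n₂ = e^{k(d₂−d₁)} ⇒ k = ln(n₁/n₂)/(d₂−d₁)
k = ln(0.177/0.042) / (4.4 − 1.8) = ln(4.214) / 2.6 = 1.4385 / 2.6 = 0.5533 km⁻¹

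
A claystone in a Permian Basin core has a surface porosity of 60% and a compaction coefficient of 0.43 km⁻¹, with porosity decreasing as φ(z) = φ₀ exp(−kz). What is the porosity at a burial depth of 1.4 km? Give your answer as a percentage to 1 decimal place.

φ = φ₀·exp(−k·z) = 0.6 × exp(−0.43 × 1.4) = 0.6 × exp(−0.602)
  = 0.6 × 0.5477 = 0.3286

32.9%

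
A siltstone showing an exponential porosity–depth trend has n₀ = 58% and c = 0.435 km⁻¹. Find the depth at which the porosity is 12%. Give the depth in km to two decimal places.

3.62 km

Invert Athy's law: d = ln(n₀/n) / c
d = ln(0.58/0.12) / 0.435 = ln(4.833) / 0.435 = 1.5755 / 0.435 = 3.622 km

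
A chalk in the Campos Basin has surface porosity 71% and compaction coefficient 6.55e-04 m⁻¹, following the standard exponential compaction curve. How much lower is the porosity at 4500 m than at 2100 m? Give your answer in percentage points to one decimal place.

14.2 percentage points

Working in km (1 km = 1000 m; c in km⁻¹ = c in m⁻¹ × 1000):
n(2.1) = 0.71·e^(−0.655×2.1) = 0.1794
n(4.5) = 0.71·e^(−0.655×4.5) = 0.0373
Δn = 0.1794 − 0.0373 = 0.1422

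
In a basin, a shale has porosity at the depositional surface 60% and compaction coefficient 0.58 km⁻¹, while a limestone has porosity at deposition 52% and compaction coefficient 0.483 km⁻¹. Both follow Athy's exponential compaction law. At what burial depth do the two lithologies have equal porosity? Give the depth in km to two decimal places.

Set φ₀ₐ e^(−cₐZ) = φ₀ᵦ e^(−cᵦZ) ⇒ ln(φ₀ₐ/φ₀ᵦ) = (cₐ − cᵦ)·Z
Z = ln(0.6/0.52) / (0.58 − 0.483) = 0.1431 / 0.097 = 1.475 km

1.48 km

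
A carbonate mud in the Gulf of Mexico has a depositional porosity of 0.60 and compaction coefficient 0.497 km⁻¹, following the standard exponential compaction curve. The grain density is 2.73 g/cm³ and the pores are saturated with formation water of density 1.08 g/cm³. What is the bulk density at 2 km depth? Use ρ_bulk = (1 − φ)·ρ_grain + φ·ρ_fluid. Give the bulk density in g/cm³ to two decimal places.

2.36 g/cm³

Porosity at depth: n = 0.6·exp(−0.497×2) = 0.6×0.3701 = 0.2221
Bulk density: ρ_b = (1−n)ρ_g + n·ρ_f = 0.7779×2.73 + 0.2221×1.08
       = 2.124 + 0.240 = 2.364 g/cm³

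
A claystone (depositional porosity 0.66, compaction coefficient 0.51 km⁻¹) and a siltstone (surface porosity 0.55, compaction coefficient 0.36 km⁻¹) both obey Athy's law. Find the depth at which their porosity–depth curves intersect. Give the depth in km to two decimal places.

1.22 km

Set phi₀ₐ e^(−βₐd) = phi₀ᵦ e^(−βᵦd) ⇒ ln(phi₀ₐ/phi₀ᵦ) = (βₐ − βᵦ)·d
d = ln(0.66/0.55) / (0.51 − 0.36) = 0.1823 / 0.15 = 1.215 km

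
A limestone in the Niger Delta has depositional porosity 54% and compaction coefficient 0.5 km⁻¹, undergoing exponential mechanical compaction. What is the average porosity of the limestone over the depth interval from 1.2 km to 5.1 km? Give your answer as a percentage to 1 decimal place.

⟨phi⟩ = (1/(z₂−z₁)) ∫ phi₀ e^(−kz) dz = phi₀·(e^(−k·z₁) − e^(−k·z₂)) / (k·(z₂−z₁))
e^(−0.5×1.2) = 0.5488; e^(−0.5×5.1) = 0.0781
⟨phi⟩ = 0.54 × (0.5488 − 0.0781) / (0.5 × 3.9) = 0.54 × 0.2414 = 0.1304

13.0%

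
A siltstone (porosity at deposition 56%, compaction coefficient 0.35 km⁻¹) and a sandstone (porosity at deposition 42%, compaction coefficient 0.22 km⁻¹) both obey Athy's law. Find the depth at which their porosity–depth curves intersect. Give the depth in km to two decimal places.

2.21 km

Set phi₀ₐ e^(−cₐz) = phi₀ᵦ e^(−cᵦz) ⇒ ln(phi₀ₐ/phi₀ᵦ) = (cₐ − cᵦ)·z
z = ln(0.56/0.42) / (0.35 − 0.22) = 0.2877 / 0.13 = 2.213 km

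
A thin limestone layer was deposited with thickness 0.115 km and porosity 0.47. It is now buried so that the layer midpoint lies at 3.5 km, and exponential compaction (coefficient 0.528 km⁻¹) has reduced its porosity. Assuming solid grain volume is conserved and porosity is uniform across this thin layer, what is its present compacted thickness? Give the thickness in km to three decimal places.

Porosity at 3.5 km: phi = 0.47·exp(−0.528×3.5) = 0.0740
Solid-volume conservation: h(1−phi) = h₀(1−phi₀) ⇒ h = h₀·(1−phi₀)/(1−phi)
h = 0.115 × (1 − 0.47)/(1 − 0.0740) = 0.115 × 0.5724 = 0.0658 km

0.066 km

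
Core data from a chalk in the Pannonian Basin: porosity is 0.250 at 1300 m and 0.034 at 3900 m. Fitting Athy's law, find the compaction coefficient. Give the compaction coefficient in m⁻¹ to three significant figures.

Working in km (1 km = 1000 m; β in km⁻¹ = β in m⁻¹ × 1000):
Athy: phi(d) = phi₀ e^(−βd) ⇒ phi₁/phi₂ = e^{β(d₂−d₁)} ⇒ β = ln(phi₁/phi₂)/(d₂−d₁)
β = ln(0.25/0.034) / (3.9 − 1.3) = ln(7.353) / 2.6 = 1.9951 / 2.6 = 0.7673 km⁻¹

0.000767 m⁻¹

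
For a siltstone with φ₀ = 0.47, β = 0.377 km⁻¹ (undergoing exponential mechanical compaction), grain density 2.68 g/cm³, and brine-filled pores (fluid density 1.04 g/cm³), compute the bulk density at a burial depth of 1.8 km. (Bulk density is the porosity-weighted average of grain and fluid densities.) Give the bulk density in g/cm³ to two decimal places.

2.29 g/cm³

Porosity at depth: φ = 0.47·exp(−0.377×1.8) = 0.47×0.5073 = 0.2384
Bulk density: ρ_b = (1−φ)ρ_g + φ·ρ_f = 0.7616×2.68 + 0.2384×1.04
       = 2.041 + 0.248 = 2.289 g/cm³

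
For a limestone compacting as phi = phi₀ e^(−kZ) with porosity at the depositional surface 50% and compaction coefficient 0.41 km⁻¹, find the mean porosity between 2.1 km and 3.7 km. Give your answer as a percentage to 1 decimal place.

⟨phi⟩ = (1/(Z₂−Z₁)) ∫ phi₀ e^(−kZ) dZ = phi₀·(e^(−k·Z₁) − e^(−k·Z₂)) / (k·(Z₂−Z₁))
e^(−0.41×2.1) = 0.4227; e^(−0.41×3.7) = 0.2194
⟨phi⟩ = 0.5 × (0.4227 − 0.2194) / (0.41 × 1.6) = 0.5 × 0.3100 = 0.1550

15.5%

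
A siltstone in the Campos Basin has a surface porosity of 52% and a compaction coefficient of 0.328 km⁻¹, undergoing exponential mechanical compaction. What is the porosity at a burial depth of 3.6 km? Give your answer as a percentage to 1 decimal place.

16.0%

n = n₀·exp(−β·z) = 0.52 × exp(−0.328 × 3.6) = 0.52 × exp(−1.181)
  = 0.52 × 0.3070 = 0.1597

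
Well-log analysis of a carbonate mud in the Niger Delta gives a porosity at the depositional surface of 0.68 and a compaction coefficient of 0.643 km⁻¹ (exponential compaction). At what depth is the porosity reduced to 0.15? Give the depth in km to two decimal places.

2.35 km

Invert Athy's law: z = ln(phi₀/phi) / β
z = ln(0.68/0.15) / 0.643 = ln(4.533) / 0.643 = 1.5115 / 0.643 = 2.351 km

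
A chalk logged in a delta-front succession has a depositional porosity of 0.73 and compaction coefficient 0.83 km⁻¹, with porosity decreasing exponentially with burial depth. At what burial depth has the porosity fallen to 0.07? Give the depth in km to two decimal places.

2.82 km

Invert Athy's law: Z = ln(n₀/n) / c
Z = ln(0.73/0.07) / 0.83 = ln(10.43) / 0.83 = 2.3445 / 0.83 = 2.825 km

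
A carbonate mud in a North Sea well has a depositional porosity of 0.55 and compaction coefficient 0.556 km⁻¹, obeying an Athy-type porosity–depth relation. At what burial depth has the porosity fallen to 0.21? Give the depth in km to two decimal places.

1.73 km

Invert Athy's law: Z = ln(φ₀/φ) / k
Z = ln(0.55/0.21) / 0.556 = ln(2.619) / 0.556 = 0.9628 / 0.556 = 1.732 km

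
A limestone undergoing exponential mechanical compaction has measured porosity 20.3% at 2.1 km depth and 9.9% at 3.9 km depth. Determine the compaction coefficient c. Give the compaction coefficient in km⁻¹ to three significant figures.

Athy: n(Z) = n₀ e^(−cZ) ⇒ n₁/n₂ = e^{c(Z₂−Z₁)} ⇒ c = ln(n₁/n₂)/(Z₂−Z₁)
c = ln(0.203/0.099) / (3.9 − 2.1) = ln(2.051) / 1.8 = 0.7181 / 1.8 = 0.3989 km⁻¹

0.399 km⁻¹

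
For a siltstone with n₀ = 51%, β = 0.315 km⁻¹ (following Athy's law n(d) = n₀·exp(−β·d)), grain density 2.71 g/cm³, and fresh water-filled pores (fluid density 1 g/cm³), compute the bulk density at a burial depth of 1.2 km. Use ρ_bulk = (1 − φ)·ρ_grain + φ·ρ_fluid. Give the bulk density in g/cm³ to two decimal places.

2.11 g/cm³

Porosity at depth: n = 0.51·exp(−0.315×1.2) = 0.51×0.6852 = 0.3495
Bulk density: ρ_b = (1−n)ρ_g + n·ρ_f = 0.6505×2.71 + 0.3495×1
       = 1.763 + 0.349 = 2.112 g/cm³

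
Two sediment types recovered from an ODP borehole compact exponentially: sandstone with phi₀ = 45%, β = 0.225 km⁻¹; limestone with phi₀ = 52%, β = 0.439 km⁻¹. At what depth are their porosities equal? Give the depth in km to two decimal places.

Set phi₀ₐ e^(−βₐd) = phi₀ᵦ e^(−βᵦd) ⇒ ln(phi₀ₐ/phi₀ᵦ) = (βₐ − βᵦ)·d
d = ln(0.45/0.52) / (0.225 − 0.439) = -0.1446 / -0.214 = 0.676 km

0.68 km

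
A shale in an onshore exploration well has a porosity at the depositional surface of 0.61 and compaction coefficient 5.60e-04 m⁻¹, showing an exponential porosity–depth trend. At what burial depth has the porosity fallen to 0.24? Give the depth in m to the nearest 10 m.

Working in km (1 km = 1000 m; β in km⁻¹ = β in m⁻¹ × 1000):
Invert Athy's law: Z = ln(phi₀/phi) / β
Z = ln(0.61/0.24) / 0.56 = ln(2.542) / 0.56 = 0.9328 / 0.56 = 1.666 km

1670 m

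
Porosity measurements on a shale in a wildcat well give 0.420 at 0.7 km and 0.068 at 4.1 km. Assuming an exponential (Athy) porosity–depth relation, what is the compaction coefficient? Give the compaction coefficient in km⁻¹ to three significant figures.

0.536 km⁻¹

Athy: phi(d) = phi₀ e^(−kd) ⇒ phi₁/phi₂ = e^{k(d₂−d₁)} ⇒ k = ln(phi₁/phi₂)/(d₂−d₁)
k = ln(0.42/0.068) / (4.1 − 0.7) = ln(6.176) / 3.4 = 1.8207 / 3.4 = 0.5355 km⁻¹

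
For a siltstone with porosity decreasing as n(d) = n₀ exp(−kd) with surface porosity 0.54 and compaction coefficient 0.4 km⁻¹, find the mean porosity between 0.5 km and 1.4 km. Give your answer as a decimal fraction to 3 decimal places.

⟨n⟩ = (1/(d₂−d₁)) ∫ n₀ e^(−kd) dd = n₀·(e^(−k·d₁) − e^(−k·d₂)) / (k·(d₂−d₁))
e^(−0.4×0.5) = 0.8187; e^(−0.4×1.4) = 0.5712
⟨n⟩ = 0.54 × (0.8187 − 0.5712) / (0.4 × 0.9) = 0.54 × 0.6876 = 0.3713

0.371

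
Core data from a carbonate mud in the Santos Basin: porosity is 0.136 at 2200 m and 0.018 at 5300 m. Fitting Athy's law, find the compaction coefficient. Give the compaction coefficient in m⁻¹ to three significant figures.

0.000652 m⁻¹

Working in km (1 km = 1000 m; k in km⁻¹ = k in m⁻¹ × 1000):
Athy: φ(Z) = φ₀ e^(−kZ) ⇒ φ₁/φ₂ = e^{k(Z₂−Z₁)} ⇒ k = ln(φ₁/φ₂)/(Z₂−Z₁)
k = ln(0.136/0.018) / (5.3 − 2.2) = ln(7.556) / 3.1 = 2.0223 / 3.1 = 0.6523 km⁻¹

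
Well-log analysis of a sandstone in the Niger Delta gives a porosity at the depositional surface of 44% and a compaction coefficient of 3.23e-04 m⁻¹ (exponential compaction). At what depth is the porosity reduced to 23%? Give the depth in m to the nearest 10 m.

2010 m

Working in km (1 km = 1000 m; β in km⁻¹ = β in m⁻¹ × 1000):
Invert Athy's law: Z = ln(phi₀/phi) / β
Z = ln(0.44/0.23) / 0.323 = ln(1.913) / 0.323 = 0.6487 / 0.323 = 2.008 km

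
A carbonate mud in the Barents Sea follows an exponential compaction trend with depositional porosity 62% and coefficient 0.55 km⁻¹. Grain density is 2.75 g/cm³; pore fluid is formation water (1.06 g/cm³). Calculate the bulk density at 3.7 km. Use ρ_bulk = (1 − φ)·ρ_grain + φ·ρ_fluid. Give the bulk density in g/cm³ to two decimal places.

2.61 g/cm³

Porosity at depth: n = 0.62·exp(−0.55×3.7) = 0.62×0.1307 = 0.0810
Bulk density: ρ_b = (1−n)ρ_g + n·ρ_f = 0.9190×2.75 + 0.0810×1.06
       = 2.527 + 0.086 = 2.613 g/cm³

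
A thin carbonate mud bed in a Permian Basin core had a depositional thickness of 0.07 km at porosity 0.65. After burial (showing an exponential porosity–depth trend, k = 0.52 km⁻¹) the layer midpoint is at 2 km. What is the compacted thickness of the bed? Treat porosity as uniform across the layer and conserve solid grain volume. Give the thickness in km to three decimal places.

0.032 km

Porosity at 2 km: φ = 0.65·exp(−0.52×2) = 0.2297
Solid-volume conservation: h(1−φ) = h₀(1−φ₀) ⇒ h = h₀·(1−φ₀)/(1−φ)
h = 0.07 × (1 − 0.65)/(1 − 0.2297) = 0.07 × 0.4544 = 0.0318 km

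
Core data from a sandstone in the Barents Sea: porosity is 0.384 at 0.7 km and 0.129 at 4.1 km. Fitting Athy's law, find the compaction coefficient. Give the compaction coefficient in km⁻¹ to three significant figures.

Athy: φ(z) = φ₀ e^(−βz) ⇒ φ₁/φ₂ = e^{β(z₂−z₁)} ⇒ β = ln(φ₁/φ₂)/(z₂−z₁)
β = ln(0.384/0.129) / (4.1 − 0.7) = ln(2.977) / 3.4 = 1.0908 / 3.4 = 0.3208 km⁻¹

0.321 km⁻¹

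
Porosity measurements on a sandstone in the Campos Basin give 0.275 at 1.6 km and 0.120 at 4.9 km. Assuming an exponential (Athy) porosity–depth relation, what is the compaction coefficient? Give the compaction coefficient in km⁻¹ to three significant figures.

0.251 km⁻¹

Athy: n(d) = n₀ e^(−βd) ⇒ n₁/n₂ = e^{β(d₂−d₁)} ⇒ β = ln(n₁/n₂)/(d₂−d₁)
β = ln(0.275/0.12) / (4.9 − 1.6) = ln(2.292) / 3.3 = 0.8293 / 3.3 = 0.2513 km⁻¹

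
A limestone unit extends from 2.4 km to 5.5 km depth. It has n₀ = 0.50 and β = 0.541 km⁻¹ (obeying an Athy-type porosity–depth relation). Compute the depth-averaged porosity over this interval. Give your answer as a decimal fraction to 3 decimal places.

⟨n⟩ = (1/(Z₂−Z₁)) ∫ n₀ e^(−βZ) dZ = n₀·(e^(−β·Z₁) − e^(−β·Z₂)) / (β·(Z₂−Z₁))
e^(−0.541×2.4) = 0.2730; e^(−0.541×5.5) = 0.0510
⟨n⟩ = 0.5 × (0.2730 − 0.0510) / (0.541 × 3.1) = 0.5 × 0.1323 = 0.0662

0.066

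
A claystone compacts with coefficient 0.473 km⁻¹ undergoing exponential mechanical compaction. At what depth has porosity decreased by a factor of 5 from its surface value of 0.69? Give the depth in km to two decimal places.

3.40 km

n/n₀ = 1/5 ⇒ exp(−c·z) = 1/5 ⇒ z = ln(5) / c
z = 1.6094 / 0.473 = 3.403 km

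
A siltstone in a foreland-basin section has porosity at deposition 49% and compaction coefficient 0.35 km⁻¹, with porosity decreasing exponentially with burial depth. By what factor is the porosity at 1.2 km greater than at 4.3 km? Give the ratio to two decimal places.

φ(z₁)/φ(z₂) = e^(−k·z₁)/e^(−k·z₂) = e^{k(z₂−z₁)}
= exp(0.35 × 3.1) = exp(1.085) = 2.9594

2.96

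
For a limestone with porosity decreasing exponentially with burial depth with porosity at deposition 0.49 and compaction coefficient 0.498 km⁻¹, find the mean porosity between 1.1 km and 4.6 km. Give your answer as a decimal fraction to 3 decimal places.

0.134

⟨phi⟩ = (1/(Z₂−Z₁)) ∫ phi₀ e^(−βZ) dZ = phi₀·(e^(−β·Z₁) − e^(−β·Z₂)) / (β·(Z₂−Z₁))
e^(−0.498×1.1) = 0.5782; e^(−0.498×4.6) = 0.1012
⟨phi⟩ = 0.49 × (0.5782 − 0.1012) / (0.498 × 3.5) = 0.49 × 0.2737 = 0.1341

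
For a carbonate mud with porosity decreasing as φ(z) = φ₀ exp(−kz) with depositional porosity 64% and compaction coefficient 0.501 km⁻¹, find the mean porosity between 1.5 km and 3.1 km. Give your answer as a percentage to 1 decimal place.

⟨φ⟩ = (1/(z₂−z₁)) ∫ φ₀ e^(−kz) dz = φ₀·(e^(−k·z₁) − e^(−k·z₂)) / (k·(z₂−z₁))
e^(−0.501×1.5) = 0.4717; e^(−0.501×3.1) = 0.2116
⟨φ⟩ = 0.64 × (0.4717 − 0.2116) / (0.501 × 1.6) = 0.64 × 0.3244 = 0.2076

20.8%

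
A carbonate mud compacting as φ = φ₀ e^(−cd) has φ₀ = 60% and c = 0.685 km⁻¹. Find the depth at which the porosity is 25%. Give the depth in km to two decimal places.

Invert Athy's law: d = ln(φ₀/φ) / c
d = ln(0.6/0.25) / 0.685 = ln(2.4) / 0.685 = 0.8755 / 0.685 = 1.278 km

1.28 km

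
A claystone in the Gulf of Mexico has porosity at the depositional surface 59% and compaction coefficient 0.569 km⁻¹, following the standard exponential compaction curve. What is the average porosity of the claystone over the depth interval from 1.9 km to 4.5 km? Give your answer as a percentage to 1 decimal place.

10.4%

⟨n⟩ = (1/(Z₂−Z₁)) ∫ n₀ e^(−cZ) dZ = n₀·(e^(−c·Z₁) − e^(−c·Z₂)) / (c·(Z₂−Z₁))
e^(−0.569×1.9) = 0.3392; e^(−0.569×4.5) = 0.0773
⟨n⟩ = 0.59 × (0.3392 − 0.0773) / (0.569 × 2.6) = 0.59 × 0.1771 = 0.1045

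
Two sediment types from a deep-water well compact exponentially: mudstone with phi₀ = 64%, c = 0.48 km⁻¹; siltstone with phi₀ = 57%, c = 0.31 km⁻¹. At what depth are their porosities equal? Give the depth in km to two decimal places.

0.68 km

Set phi₀ₐ e^(−cₐZ) = phi₀ᵦ e^(−cᵦZ) ⇒ ln(phi₀ₐ/phi₀ᵦ) = (cₐ − cᵦ)·Z
Z = ln(0.64/0.57) / (0.48 − 0.31) = 0.1158 / 0.17 = 0.681 km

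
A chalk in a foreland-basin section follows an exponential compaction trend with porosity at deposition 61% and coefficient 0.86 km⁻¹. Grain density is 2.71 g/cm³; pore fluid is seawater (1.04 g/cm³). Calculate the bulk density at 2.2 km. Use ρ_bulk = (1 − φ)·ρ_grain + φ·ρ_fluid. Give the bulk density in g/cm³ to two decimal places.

2.56 g/cm³

Porosity at depth: phi = 0.61·exp(−0.86×2.2) = 0.61×0.1508 = 0.0920
Bulk density: ρ_b = (1−phi)ρ_g + phi·ρ_f = 0.9080×2.71 + 0.0920×1.04
       = 2.461 + 0.096 = 2.556 g/cm³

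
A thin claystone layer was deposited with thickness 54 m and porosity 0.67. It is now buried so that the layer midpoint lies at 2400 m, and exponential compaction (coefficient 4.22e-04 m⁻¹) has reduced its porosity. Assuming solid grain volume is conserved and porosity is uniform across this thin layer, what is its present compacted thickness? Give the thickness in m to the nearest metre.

24 m

Working in km (1 km = 1000 m; k in km⁻¹ = k in m⁻¹ × 1000):
Porosity at 2.4 km: n = 0.67·exp(−0.422×2.4) = 0.2433
Solid-volume conservation: h(1−n) = h₀(1−n₀) ⇒ h = h₀·(1−n₀)/(1−n)
h = 0.054 × (1 − 0.67)/(1 − 0.2433) = 0.054 × 0.4361 = 0.0236 km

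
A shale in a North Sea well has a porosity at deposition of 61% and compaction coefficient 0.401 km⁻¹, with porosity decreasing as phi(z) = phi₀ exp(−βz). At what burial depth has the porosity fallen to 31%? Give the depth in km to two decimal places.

Invert Athy's law: z = ln(phi₀/phi) / β
z = ln(0.61/0.31) / 0.401 = ln(1.968) / 0.401 = 0.6769 / 0.401 = 1.688 km

1.69 km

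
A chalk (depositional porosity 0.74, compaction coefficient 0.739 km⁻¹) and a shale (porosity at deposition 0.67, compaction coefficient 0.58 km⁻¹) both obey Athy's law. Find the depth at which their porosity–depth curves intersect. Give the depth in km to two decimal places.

0.62 km

Set phi₀ₐ e^(−cₐd) = phi₀ᵦ e^(−cᵦd) ⇒ ln(phi₀ₐ/phi₀ᵦ) = (cₐ − cᵦ)·d
d = ln(0.74/0.67) / (0.739 − 0.58) = 0.0994 / 0.159 = 0.625 km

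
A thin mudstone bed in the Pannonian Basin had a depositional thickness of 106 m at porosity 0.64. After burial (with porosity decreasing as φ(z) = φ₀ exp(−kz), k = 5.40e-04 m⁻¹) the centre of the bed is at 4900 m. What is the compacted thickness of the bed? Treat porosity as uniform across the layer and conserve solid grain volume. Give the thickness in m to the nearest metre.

Working in km (1 km = 1000 m; k in km⁻¹ = k in m⁻¹ × 1000):
Porosity at 4.9 km: φ = 0.64·exp(−0.54×4.9) = 0.0454
Solid-volume conservation: h(1−φ) = h₀(1−φ₀) ⇒ h = h₀·(1−φ₀)/(1−φ)
h = 0.106 × (1 − 0.64)/(1 − 0.0454) = 0.106 × 0.3771 = 0.0400 km

40 m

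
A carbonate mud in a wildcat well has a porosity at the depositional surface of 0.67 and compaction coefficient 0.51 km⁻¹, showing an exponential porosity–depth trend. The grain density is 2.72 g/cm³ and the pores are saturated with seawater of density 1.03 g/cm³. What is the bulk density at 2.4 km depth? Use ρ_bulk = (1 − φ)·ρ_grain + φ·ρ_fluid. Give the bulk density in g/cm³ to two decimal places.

2.39 g/cm³

Porosity at depth: n = 0.67·exp(−0.51×2.4) = 0.67×0.2941 = 0.1970
Bulk density: ρ_b = (1−n)ρ_g + n·ρ_f = 0.8030×2.72 + 0.1970×1.03
       = 2.184 + 0.203 = 2.387 g/cm³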